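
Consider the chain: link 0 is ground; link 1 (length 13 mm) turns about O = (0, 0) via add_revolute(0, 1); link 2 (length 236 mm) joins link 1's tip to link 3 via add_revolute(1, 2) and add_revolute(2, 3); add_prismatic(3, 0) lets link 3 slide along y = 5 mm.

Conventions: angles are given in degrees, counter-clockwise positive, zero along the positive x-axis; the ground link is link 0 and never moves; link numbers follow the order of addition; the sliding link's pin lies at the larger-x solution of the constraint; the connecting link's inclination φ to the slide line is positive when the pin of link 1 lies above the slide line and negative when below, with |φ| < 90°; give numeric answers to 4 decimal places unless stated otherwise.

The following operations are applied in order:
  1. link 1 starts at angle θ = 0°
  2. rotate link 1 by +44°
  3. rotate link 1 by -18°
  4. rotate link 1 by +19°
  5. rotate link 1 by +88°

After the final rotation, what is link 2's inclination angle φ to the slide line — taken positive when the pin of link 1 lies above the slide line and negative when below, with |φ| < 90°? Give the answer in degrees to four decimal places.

geometry: r = 13 mm, L = 236 mm, e = 5 mm; θ starts at 0°
rotate link 1 by +44°: θ ← 0° +44° = 44°
rotate link 1 by -18°: θ ← 44° -18° = 26°
rotate link 1 by +19°: θ ← 26° +19° = 45°
rotate link 1 by +88°: θ ← 45° +88° = 133°
h = r sin θ − e = 9.507598 − 5 = 4.507598
sin φ = h / L = 4.507598 / 236 = 0.01909999
φ = arcsin(0.01909999) = 1.094415°

1.0944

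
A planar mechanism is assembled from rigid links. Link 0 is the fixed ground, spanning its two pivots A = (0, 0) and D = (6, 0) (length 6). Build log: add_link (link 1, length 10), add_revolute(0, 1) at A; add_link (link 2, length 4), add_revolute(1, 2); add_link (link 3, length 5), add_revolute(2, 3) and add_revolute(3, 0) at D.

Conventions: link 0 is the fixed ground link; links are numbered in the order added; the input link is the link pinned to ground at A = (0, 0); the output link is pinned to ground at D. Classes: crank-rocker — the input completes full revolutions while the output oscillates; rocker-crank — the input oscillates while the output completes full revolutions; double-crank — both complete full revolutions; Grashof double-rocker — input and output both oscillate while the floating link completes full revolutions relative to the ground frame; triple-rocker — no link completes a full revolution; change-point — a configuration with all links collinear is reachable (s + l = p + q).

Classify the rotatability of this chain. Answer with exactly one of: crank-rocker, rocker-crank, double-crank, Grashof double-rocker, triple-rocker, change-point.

lengths: ground=6, input=10, coupler=4, output=5
sorted: s=4 (shortest), l=10 (longest), p+q=11
s + l = 14 vs p + q = 11
s + l > p + q → non-Grashof → no link fully rotates → triple-rocker

triple-rocker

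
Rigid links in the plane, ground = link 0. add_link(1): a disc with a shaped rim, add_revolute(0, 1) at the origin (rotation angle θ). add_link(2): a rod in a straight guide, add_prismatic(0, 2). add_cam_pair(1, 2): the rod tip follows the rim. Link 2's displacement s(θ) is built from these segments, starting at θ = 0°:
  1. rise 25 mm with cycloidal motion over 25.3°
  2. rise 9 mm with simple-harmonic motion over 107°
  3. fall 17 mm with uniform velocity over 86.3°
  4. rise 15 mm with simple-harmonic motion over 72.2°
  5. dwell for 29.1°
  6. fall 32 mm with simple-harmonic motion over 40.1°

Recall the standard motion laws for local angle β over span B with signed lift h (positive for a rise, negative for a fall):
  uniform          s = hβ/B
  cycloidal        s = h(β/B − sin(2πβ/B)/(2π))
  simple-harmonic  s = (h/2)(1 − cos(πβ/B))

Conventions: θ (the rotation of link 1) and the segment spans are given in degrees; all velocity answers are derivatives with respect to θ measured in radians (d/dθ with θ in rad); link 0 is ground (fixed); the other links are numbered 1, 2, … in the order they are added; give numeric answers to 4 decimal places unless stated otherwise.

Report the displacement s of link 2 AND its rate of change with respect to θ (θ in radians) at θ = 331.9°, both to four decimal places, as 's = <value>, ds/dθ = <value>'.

segment 1 (0° to 25.3°, cycloidal, h = 25) is passed completely: s = 0.0000 + (25) = 25.0000
segment 2 (25.3° to 132.3°, simple-harmonic, h = 9) is passed completely: s = 25.0000 + (9) = 34.0000
segment 3 (132.3° to 218.6°, uniform, h = -17) is passed completely: s = 34.0000 + (-17) = 17.0000
segment 4 (218.6° to 290.8°, simple-harmonic, h = 15) is passed completely: s = 17.0000 + (15) = 32.0000
segment 5 (290.8° to 319.9°, dwell): s unchanged at 32.0000
θ = 331.9° falls in segment 6 (319.9° to 360°, simple-harmonic, h = -32): β = 331.9 − 319.9 = 12°, B = 40.1°; Δs = -32/2·(1 − cos(π·0.2993)) = -6.5650; s = 32.0000 − 6.5650 = 25.4350
velocity in seg [319.9°–360°] (simple-harmonic), θ in radians: β = 12° = 0.2094 rad, B = 40.1° = 0.6999 rad; ds/dθ = (πh/(2B)) sin(πβ/B) = (π·(-32)/(2·0.6999)) sin(π·0.2993) = -58.004585 mm/rad

s = 25.4350, ds/dθ = -58.0046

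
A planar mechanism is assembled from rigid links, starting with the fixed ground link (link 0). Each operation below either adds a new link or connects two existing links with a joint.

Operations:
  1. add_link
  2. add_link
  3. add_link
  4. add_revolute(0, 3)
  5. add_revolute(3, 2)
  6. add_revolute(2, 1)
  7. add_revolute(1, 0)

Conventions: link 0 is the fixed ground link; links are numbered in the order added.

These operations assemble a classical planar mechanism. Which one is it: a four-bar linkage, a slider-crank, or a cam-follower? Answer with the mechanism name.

links: 4 (incl. ground); joints: 4 revolute, 0 prismatic, 0 higher (cam) pair, forming one closed loop
4 links in a single 4R loop → four-bar linkage

four-bar linkage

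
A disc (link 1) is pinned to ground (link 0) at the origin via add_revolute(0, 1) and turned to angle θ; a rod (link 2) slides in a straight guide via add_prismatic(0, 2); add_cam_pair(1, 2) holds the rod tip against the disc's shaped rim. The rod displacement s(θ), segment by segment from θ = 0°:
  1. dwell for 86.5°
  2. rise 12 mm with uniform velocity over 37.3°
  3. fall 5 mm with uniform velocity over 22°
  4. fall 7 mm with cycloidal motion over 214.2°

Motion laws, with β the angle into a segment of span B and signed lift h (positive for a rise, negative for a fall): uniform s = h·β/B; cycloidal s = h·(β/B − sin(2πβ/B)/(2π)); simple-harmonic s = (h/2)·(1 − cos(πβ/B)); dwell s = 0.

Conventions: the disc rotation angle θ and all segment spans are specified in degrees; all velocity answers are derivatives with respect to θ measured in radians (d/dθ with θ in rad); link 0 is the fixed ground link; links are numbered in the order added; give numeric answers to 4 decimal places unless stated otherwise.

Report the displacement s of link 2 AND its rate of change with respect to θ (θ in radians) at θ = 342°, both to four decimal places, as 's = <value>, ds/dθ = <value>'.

segment 1 (0° to 86.5°, dwell): s unchanged at 0.0000
segment 2 (86.5° to 123.8°, uniform, h = 12) is passed completely: s = 0.0000 + (12) = 12.0000
segment 3 (123.8° to 145.8°, uniform, h = -5) is passed completely: s = 12.0000 + (-5) = 7.0000
θ = 342° falls in segment 4 (145.8° to 360°, cycloidal, h = -7): β = 342 − 145.8 = 196.2°, B = 214.2°; Δs = -7·(0.9160 − sin(2π·0.9160)/(2π)) = -6.9730; s = 7.0000 − 6.9730 = 0.0270
velocity in seg [145.8°–360°] (cycloidal), θ in radians: β = 196.2° = 3.4243 rad, B = 214.2° = 3.7385 rad; ds/dθ = (h/B)(1 − cos(2πβ/B)) = ((-7)/3.7385)(1 − cos(2π·0.9160)) = -0.254990 mm/rad

s = 0.0270, ds/dθ = -0.2550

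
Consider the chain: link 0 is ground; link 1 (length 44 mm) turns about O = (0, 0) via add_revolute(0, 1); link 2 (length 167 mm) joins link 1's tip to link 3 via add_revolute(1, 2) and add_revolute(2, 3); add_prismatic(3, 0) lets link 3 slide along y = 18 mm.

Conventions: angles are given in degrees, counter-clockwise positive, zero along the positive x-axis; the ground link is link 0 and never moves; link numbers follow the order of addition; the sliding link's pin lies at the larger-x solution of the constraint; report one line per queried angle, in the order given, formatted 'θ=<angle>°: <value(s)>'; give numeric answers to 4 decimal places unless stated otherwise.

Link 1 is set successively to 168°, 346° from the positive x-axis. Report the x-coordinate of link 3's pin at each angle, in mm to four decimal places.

geometry: r = 44 mm, L = 167 mm, e = 18 mm
θ=168°: crank pin P = (r cos θ, r sin θ) = (-43.038494, 9.148114)
θ=168°: h = r sin θ − e = 9.148114 − 18 = -8.851886
θ=168°: x = r cos θ + √(L² − h²) = -43.038494 + 166.765237 = 123.726742
θ=346°: crank pin P = (r cos θ, r sin θ) = (42.693012, -10.644563)
θ=346°: h = r sin θ − e = -10.644563 − 18 = -28.644563
θ=346°: x = r cos θ + √(L² − h²) = 42.693012 + 164.525041 = 207.218053

θ=168°: 123.7267
θ=346°: 207.2181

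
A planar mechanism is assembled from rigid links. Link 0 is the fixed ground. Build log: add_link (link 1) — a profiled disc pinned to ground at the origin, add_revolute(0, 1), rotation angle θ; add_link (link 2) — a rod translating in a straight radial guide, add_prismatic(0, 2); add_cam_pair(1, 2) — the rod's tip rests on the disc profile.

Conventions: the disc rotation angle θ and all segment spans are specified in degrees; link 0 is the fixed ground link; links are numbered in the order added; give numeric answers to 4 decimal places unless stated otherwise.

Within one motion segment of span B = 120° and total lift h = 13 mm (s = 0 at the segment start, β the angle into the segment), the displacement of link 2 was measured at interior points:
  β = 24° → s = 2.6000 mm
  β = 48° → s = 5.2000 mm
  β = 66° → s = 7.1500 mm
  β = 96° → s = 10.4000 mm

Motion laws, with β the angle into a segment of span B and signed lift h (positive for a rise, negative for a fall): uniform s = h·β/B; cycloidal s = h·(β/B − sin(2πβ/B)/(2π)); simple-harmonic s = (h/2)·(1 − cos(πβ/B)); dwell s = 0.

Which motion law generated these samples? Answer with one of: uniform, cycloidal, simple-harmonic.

candidates at β/B = r: uniform s = h·r (linear in β); cycloidal s = h·(r − sin(2πr)/(2π)); simple-harmonic s = (h/2)(1 − cos(πr))
β=24°: printed 2.6000 | uniform 2.6000, cycloidal 0.6323, simple-harmonic 1.2414
β=48°: printed 5.2000 | uniform 5.2000, cycloidal 3.9839, simple-harmonic 4.4914
β=66°: printed 7.1500 | uniform 7.1500, cycloidal 7.7894, simple-harmonic 7.5168
β=96°: printed 10.4000 | uniform 10.4000, cycloidal 12.3677, simple-harmonic 11.7586
only one law matches every sample → uniform

uniform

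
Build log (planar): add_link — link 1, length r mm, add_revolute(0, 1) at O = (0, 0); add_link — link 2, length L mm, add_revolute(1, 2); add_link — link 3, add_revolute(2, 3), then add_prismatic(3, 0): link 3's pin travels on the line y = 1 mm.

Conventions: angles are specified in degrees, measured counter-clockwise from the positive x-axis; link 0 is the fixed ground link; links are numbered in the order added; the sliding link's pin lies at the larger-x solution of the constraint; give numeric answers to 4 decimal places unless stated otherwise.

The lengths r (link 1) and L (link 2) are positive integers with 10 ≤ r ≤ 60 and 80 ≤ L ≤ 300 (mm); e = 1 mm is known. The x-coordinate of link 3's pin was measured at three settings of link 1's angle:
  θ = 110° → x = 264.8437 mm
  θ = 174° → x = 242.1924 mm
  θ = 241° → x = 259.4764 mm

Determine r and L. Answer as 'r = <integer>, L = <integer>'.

constraint per measurement: (x − r cos θ)² + (r sin θ − e)² = L²
subtracting the θ₁ and θ₂ equations cancels the r² and L² terms:
r = (x₁² − x₂²) / (2[(x₁cos θ₁ + e sin θ₁) − (x₂cos θ₂ + e sin θ₂)]) = 38.0000 → r = 38
L² = (x₁ − r cos θ₁)² + (r sin θ₁ − e)² = 78399.9917 → L = 280.0000 → L = 280
check at θ₃=241°: x = 259.4764 (printed 259.4764) ✓

r = 38, L = 280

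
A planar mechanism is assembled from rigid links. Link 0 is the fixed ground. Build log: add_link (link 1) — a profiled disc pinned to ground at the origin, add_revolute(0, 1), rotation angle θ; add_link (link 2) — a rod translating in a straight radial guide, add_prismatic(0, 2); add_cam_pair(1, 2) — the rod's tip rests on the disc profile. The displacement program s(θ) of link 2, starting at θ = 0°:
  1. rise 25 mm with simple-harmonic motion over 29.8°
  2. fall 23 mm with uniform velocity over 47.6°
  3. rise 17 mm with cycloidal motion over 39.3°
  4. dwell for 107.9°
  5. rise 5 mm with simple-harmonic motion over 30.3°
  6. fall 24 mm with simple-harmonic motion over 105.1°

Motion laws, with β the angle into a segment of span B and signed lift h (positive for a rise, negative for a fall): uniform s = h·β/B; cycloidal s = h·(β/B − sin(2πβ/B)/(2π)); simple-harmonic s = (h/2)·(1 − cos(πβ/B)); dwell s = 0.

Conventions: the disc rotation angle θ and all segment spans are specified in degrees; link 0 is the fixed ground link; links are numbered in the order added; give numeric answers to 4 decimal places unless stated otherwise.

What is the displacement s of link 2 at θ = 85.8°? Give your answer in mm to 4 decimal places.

seg 1 [0°–29.8°] simple-harmonic, h=25: full span → s += 25 → s = 25.0000
seg 2 [29.8°–77.4°] uniform, h=-23: full span → s += -23 → s = 2.0000
seg 3 [77.4°–116.7°] cycloidal, h=17: θ=85.8° here. β=8.4, B=39.3. 17·(0.2137 − sin(2π·0.2137)/(2π)) = 0.9979 → s = 2.9979

2.9979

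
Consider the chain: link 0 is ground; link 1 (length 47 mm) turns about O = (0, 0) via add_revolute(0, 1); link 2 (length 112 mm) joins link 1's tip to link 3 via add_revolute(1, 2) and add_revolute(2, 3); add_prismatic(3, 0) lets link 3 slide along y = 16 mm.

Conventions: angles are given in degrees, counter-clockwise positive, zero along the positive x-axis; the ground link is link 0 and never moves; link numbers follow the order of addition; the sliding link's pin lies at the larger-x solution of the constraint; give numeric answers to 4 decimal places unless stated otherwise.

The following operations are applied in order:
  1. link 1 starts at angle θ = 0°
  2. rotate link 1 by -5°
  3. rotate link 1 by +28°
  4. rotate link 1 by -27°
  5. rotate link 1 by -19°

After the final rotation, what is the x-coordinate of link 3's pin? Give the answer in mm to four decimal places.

geometry: r = 47 mm, L = 112 mm, e = 16 mm; θ starts at 0°
rotate link 1 by -5°: θ ← 0° -5° = -5°
rotate link 1 by +28°: θ ← -5° +28° = 23°
rotate link 1 by -27°: θ ← 23° -27° = -4°
rotate link 1 by -19°: θ ← -4° -19° = -23°
crank pin P = (r cos θ, r sin θ) = (43.263728, -18.364363)
h = r sin θ − e = -18.364363 − 16 = -34.364363
x = r cos θ + √(L² − h²) = 43.263728 + 106.597798 = 149.861526

149.8615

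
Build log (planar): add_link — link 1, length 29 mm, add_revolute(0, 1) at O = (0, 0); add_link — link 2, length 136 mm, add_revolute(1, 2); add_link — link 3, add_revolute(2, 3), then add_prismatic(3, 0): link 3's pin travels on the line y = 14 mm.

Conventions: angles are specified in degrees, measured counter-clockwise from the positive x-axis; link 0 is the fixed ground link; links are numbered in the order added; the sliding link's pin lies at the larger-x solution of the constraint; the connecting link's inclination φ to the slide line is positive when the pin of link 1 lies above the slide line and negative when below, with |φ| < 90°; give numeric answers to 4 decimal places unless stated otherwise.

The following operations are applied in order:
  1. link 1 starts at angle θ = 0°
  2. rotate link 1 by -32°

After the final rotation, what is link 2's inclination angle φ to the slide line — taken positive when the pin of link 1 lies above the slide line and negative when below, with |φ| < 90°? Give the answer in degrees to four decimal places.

geometry: r = 29 mm, L = 136 mm, e = 14 mm; θ starts at 0°
rotate link 1 by -32°: θ ← 0° -32° = -32°
h = r sin θ − e = -15.367659 − 14 = -29.367659
sin φ = h / L = -29.367659 / 136 = -0.21593867
φ = arcsin(-0.21593867) = -12.470603°

-12.4706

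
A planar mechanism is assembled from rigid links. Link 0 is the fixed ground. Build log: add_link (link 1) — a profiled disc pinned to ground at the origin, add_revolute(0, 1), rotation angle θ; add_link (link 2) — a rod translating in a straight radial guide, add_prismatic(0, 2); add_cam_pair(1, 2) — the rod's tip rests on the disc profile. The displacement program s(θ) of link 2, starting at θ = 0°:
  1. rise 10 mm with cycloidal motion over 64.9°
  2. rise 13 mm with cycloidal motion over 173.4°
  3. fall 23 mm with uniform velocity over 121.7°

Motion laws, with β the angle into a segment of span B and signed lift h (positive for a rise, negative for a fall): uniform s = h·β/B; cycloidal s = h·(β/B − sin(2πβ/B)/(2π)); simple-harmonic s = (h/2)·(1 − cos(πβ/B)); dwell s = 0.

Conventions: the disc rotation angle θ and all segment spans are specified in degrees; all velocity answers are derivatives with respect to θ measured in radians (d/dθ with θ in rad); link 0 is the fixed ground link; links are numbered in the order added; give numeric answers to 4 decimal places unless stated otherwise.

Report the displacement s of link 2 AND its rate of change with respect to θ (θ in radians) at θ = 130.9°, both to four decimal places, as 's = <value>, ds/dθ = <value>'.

seg 1 [0°–64.9°] cycloidal, h=10: full span → s += 10 → s = 10.0000
seg 2 [64.9°–238.3°] cycloidal, h=13: θ=130.9° here. β=66, B=173.4. 13·(0.3806 − sin(2π·0.3806)/(2π)) = 3.5377 → s = 13.5377
velocity in seg [64.9°–238.3°] (cycloidal), θ in radians: β = 66° = 1.1519 rad, B = 173.4° = 3.0264 rad; ds/dθ = (h/B)(1 − cos(2πβ/B)) = (13/3.0264)(1 − cos(2π·0.3806)) = 7.438322 mm/rad

s = 13.5377, ds/dθ = 7.4383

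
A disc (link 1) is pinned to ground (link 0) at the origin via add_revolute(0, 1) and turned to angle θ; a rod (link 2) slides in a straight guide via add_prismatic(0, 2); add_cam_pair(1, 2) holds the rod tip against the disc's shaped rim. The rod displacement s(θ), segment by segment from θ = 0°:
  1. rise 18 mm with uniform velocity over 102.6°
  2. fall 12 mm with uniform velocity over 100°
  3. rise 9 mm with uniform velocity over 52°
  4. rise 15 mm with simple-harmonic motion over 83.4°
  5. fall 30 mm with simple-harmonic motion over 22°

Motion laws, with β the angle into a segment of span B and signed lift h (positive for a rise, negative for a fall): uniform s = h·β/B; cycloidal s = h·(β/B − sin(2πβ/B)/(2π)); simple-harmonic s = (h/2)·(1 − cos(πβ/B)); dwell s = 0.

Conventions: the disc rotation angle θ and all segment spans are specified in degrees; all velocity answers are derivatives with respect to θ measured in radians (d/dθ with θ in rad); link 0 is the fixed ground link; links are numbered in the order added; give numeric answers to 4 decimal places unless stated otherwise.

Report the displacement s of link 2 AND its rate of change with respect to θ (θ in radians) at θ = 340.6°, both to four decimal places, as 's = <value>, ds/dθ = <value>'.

segment 1 (0° to 102.6°, uniform, h = 18) is passed completely: s = 0.0000 + (18) = 18.0000
segment 2 (102.6° to 202.6°, uniform, h = -12) is passed completely: s = 18.0000 + (-12) = 6.0000
segment 3 (202.6° to 254.6°, uniform, h = 9) is passed completely: s = 6.0000 + (9) = 15.0000
segment 4 (254.6° to 338°, simple-harmonic, h = 15) is passed completely: s = 15.0000 + (15) = 30.0000
θ = 340.6° falls in segment 5 (338° to 360°, simple-harmonic, h = -30): β = 340.6 − 338 = 2.6°, B = 22°; Δs = -30/2·(1 − cos(π·0.1182)) = -1.0220; s = 30.0000 − 1.0220 = 28.9780
velocity in seg [338°–360°] (simple-harmonic), θ in radians: β = 2.6° = 0.0454 rad, B = 22° = 0.3840 rad; ds/dθ = (πh/(2B)) sin(πβ/B) = (π·(-30)/(2·0.3840)) sin(π·0.1182) = -44.526400 mm/rad

s = 28.9780, ds/dθ = -44.5264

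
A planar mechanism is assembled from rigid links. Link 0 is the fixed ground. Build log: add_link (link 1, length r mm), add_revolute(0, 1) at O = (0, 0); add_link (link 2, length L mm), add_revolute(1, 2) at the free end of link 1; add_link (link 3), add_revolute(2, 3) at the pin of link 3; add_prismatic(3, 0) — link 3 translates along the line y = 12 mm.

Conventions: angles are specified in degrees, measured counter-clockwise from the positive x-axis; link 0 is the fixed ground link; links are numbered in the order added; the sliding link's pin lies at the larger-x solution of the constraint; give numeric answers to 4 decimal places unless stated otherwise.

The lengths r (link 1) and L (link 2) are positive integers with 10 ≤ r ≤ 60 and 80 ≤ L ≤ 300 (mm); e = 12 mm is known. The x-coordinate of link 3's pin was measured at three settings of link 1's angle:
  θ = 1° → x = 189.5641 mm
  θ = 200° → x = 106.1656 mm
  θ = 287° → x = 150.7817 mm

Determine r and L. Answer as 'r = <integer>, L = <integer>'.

constraint per measurement: (x − r cos θ)² + (r sin θ − e)² = L²
subtracting the θ₁ and θ₂ equations cancels the r² and L² terms:
r = (x₁² − x₂²) / (2[(x₁cos θ₁ + e sin θ₁) − (x₂cos θ₂ + e sin θ₂)]) = 42.0000 → r = 42
L² = (x₁ − r cos θ₁)² + (r sin θ₁ − e)² = 21903.9968 → L = 148.0000 → L = 148
check at θ₃=287°: x = 150.7817 (printed 150.7817) ✓

r = 42, L = 148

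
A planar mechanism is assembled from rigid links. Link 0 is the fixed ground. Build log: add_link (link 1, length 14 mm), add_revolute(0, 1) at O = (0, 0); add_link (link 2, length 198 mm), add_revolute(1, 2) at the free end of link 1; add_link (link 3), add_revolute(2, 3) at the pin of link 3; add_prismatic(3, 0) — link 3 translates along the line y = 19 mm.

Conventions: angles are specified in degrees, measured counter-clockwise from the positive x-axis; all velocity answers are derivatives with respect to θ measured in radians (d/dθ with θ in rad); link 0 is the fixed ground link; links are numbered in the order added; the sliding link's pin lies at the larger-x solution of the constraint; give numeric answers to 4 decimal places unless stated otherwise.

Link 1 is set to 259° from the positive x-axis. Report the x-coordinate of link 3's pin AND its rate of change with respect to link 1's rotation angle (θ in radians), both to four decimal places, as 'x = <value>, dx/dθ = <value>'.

geometry: r = 14 mm, L = 198 mm, e = 19 mm
crank pin P = (r cos θ, r sin θ) = (-2.671326, -13.742781)
h = r sin θ − e = -13.742781 − 19 = -32.742781
x = r cos θ + √(L² − h²) = -2.671326 + 195.273937 = 192.602611
dx/dθ = −r sin θ − h·r cos θ/√(L² − h²) (θ in radians; h = -32.742781) = 13.294863

x = 192.6026, dx/dθ = 13.2949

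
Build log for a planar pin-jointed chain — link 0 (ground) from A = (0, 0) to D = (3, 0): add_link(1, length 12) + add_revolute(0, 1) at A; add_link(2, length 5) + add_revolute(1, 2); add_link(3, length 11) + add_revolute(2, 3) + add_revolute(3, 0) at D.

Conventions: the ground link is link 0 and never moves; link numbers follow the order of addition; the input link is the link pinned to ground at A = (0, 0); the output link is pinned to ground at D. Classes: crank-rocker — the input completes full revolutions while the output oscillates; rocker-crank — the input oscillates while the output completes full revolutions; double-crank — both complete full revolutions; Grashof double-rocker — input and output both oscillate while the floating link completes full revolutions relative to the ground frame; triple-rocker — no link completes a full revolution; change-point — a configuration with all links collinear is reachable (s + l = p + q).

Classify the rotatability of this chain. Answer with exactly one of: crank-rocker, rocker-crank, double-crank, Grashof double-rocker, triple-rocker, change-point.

lengths: ground=3, input=12, coupler=5, output=11
sorted: s=3 (shortest), l=12 (longest), p+q=16
s + l = 15 vs p + q = 16
s + l < p + q (Grashof) with shortest = ground link → double-crank

double-crank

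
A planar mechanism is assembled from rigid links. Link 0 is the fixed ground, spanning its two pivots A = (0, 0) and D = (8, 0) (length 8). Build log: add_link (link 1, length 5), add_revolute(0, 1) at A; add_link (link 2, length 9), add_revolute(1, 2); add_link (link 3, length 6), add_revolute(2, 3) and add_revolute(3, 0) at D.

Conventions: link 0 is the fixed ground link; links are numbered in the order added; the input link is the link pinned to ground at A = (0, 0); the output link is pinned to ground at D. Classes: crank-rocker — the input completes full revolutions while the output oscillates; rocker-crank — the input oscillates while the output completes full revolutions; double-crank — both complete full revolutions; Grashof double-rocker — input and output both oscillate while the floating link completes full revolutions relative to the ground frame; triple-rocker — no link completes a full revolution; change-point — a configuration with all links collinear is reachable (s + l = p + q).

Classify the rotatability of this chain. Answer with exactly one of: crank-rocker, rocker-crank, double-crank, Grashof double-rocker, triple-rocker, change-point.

lengths: ground=8, input=5, coupler=9, output=6
sorted: s=5 (shortest), l=9 (longest), p+q=14
s + l = 14 vs p + q = 14
s + l = p + q → change-point (collinear configuration reachable)

change-point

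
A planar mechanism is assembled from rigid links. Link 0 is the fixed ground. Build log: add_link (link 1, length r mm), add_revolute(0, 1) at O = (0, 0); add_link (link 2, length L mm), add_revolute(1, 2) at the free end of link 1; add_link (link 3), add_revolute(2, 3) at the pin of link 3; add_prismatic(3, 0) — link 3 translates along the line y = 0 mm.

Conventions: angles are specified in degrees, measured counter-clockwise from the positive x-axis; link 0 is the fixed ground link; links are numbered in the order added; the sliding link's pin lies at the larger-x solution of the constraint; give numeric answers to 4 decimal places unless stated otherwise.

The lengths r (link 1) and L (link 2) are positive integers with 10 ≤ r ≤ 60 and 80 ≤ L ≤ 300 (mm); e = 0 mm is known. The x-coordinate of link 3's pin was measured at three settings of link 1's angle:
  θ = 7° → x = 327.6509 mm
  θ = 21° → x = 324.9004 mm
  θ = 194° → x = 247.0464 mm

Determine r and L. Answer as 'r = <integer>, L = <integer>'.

constraint per measurement: (x − r cos θ)² + (r sin θ − e)² = L²
subtracting the θ₁ and θ₂ equations cancels the r² and L² terms:
r = (x₁² − x₂²) / (2[(x₁cos θ₁ + e sin θ₁) − (x₂cos θ₂ + e sin θ₂)]) = 41.0006 → r = 41
L² = (x₁ − r cos θ₁)² + (r sin θ₁ − e)² = 82369.0038 → L = 287.0000 → L = 287
check at θ₃=194°: x = 247.0464 (printed 247.0464) ✓

r = 41, L = 287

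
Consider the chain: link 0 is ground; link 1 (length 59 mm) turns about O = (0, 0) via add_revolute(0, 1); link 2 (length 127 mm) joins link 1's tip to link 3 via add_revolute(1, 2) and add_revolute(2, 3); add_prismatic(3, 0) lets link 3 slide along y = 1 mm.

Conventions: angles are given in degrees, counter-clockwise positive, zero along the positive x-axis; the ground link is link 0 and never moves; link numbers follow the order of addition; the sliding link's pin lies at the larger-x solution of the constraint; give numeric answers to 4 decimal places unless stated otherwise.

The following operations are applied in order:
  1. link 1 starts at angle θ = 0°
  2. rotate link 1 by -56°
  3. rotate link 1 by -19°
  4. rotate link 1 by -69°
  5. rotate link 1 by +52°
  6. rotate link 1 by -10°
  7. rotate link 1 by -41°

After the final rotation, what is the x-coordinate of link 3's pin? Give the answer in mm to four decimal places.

geometry: r = 59 mm, L = 127 mm, e = 1 mm; θ starts at 0°
rotate link 1 by -56°: θ ← 0° -56° = -56°
rotate link 1 by -19°: θ ← -56° -19° = -75°
rotate link 1 by -69°: θ ← -75° -69° = -144°
rotate link 1 by +52°: θ ← -144° +52° = -92°
rotate link 1 by -10°: θ ← -92° -10° = -102°
rotate link 1 by -41°: θ ← -102° -41° = -143°
crank pin P = (r cos θ, r sin θ) = (-47.119495, -35.507086)
h = r sin θ − e = -35.507086 − 1 = -36.507086
x = r cos θ + √(L² − h²) = -47.119495 + 121.639766 = 74.520271

74.5203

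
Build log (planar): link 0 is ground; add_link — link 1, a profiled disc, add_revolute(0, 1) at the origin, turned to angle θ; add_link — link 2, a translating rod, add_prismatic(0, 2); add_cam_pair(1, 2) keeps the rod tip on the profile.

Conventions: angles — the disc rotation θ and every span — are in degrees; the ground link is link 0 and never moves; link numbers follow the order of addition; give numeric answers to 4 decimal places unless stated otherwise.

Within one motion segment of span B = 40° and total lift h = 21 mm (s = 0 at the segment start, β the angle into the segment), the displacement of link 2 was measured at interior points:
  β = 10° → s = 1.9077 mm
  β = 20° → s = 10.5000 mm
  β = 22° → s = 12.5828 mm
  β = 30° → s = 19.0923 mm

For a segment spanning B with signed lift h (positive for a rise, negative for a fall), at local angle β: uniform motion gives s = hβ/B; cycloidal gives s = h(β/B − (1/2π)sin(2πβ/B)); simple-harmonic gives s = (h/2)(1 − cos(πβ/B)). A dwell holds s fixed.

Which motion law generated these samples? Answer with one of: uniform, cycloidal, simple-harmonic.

candidates at β/B = r: uniform s = h·r (linear in β); cycloidal s = h·(r − sin(2πr)/(2π)); simple-harmonic s = (h/2)(1 − cos(πr))
β=10°: printed 1.9077 | uniform 5.2500, cycloidal 1.9077, simple-harmonic 3.0754
β=20°: printed 10.5000 | uniform 10.5000, cycloidal 10.5000, simple-harmonic 10.5000
β=22°: printed 12.5828 | uniform 11.5500, cycloidal 12.5828, simple-harmonic 12.1426
β=30°: printed 19.0923 | uniform 15.7500, cycloidal 19.0923, simple-harmonic 17.9246
only one law matches every sample → cycloidal

cycloidal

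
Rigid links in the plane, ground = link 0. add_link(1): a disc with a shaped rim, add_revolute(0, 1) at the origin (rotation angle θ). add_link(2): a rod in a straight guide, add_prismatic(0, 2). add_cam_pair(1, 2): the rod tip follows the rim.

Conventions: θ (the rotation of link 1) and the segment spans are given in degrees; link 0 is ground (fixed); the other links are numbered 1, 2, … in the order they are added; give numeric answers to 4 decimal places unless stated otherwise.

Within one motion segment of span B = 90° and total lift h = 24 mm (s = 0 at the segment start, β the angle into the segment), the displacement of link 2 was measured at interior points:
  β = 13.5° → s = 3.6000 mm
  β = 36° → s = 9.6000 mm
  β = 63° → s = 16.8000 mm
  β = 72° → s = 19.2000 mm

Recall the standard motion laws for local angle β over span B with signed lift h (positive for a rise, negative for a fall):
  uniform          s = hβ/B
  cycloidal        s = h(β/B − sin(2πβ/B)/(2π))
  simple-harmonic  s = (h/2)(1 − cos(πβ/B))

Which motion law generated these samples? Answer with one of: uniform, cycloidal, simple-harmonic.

candidates at β/B = r: uniform s = h·r (linear in β); cycloidal s = h·(r − sin(2πr)/(2π)); simple-harmonic s = (h/2)(1 − cos(πr))
β=13.5°: printed 3.6000 | uniform 3.6000, cycloidal 0.5098, simple-harmonic 1.3079
β=36°: printed 9.6000 | uniform 9.6000, cycloidal 7.3548, simple-harmonic 8.2918
β=63°: printed 16.8000 | uniform 16.8000, cycloidal 20.4328, simple-harmonic 19.0534
β=72°: printed 19.2000 | uniform 19.2000, cycloidal 22.8328, simple-harmonic 21.7082
only one law matches every sample → uniform

uniform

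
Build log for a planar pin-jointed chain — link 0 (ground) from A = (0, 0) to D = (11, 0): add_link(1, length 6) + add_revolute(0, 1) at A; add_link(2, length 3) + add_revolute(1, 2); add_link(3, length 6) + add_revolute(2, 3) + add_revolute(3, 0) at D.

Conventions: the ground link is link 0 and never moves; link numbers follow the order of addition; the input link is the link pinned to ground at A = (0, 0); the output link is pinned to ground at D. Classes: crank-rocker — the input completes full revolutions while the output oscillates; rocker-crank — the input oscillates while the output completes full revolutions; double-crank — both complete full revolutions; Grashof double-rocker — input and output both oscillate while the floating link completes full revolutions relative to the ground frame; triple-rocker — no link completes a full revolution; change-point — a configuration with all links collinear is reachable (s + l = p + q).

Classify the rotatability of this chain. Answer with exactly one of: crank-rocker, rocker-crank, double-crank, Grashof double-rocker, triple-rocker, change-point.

lengths: ground=11, input=6, coupler=3, output=6
sorted: s=3 (shortest), l=11 (longest), p+q=12
s + l = 14 vs p + q = 12
s + l > p + q → non-Grashof → no link fully rotates → triple-rocker

triple-rocker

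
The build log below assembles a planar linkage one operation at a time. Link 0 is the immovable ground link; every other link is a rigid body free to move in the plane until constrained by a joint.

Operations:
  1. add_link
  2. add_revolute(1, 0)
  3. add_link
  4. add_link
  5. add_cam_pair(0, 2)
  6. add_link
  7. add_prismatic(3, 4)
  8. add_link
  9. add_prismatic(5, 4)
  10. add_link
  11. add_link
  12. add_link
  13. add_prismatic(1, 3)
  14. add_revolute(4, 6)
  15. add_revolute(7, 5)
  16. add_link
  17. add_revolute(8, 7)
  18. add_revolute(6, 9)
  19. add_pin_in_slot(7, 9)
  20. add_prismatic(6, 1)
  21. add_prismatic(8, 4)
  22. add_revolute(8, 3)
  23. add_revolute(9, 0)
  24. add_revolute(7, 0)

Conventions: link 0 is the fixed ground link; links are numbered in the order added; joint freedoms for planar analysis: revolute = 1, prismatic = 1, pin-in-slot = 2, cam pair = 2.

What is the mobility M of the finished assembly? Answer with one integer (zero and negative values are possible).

link 0 = ground. State L|J1|J2 = 1|0|0
+link1  2|0|0
R(1,0) f=1→J1  2|1|0
+link2  3|1|0
+link3  4|1|0
C(0,2) f=2→J2  4|1|1
+link4  5|1|1
P(3,4) f=1→J1  5|2|1
+link5  6|2|1
P(5,4) f=1→J1  6|3|1
+link6  7|3|1
+link7  8|3|1
+link8  9|3|1
P(1,3) f=1→J1  9|4|1
R(4,6) f=1→J1  9|5|1
R(7,5) f=1→J1  9|6|1
+link9  10|6|1
R(8,7) f=1→J1  10|7|1
R(6,9) f=1→J1  10|8|1
PS(7,9) f=2→J2  10|8|2
P(6,1) f=1→J1  10|9|2
P(8,4) f=1→J1  10|10|2
R(8,3) f=1→J1  10|11|2
R(9,0) f=1→J1  10|12|2
R(7,0) f=1→J1  10|13|2
M = 3(10−1)−2·13−2 = 27−26−2 = -1

M = -1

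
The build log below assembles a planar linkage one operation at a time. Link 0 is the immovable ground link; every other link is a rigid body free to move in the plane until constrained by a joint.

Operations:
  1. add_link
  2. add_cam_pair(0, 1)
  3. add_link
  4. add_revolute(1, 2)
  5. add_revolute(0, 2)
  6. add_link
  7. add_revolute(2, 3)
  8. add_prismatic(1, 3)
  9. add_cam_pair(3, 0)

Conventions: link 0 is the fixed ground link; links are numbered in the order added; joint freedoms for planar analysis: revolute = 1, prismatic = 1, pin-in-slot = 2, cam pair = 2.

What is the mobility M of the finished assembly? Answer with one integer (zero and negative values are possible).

(L,J1,J2)=(1,0,0); link0 fixed
link1: (2,0,0)
C 0-1 [J2]: (2,0,1)
link2: (3,0,1)
R 1-2 [J1]: (3,1,1)
R 0-2 [J1]: (3,2,1)
link3: (4,2,1)
R 2-3 [J1]: (4,3,1)
P 1-3 [J1]: (4,4,1)
C 3-0 [J2]: (4,4,2)
Grübler: 3·3 − 2·4 − 2 = -1

M = -1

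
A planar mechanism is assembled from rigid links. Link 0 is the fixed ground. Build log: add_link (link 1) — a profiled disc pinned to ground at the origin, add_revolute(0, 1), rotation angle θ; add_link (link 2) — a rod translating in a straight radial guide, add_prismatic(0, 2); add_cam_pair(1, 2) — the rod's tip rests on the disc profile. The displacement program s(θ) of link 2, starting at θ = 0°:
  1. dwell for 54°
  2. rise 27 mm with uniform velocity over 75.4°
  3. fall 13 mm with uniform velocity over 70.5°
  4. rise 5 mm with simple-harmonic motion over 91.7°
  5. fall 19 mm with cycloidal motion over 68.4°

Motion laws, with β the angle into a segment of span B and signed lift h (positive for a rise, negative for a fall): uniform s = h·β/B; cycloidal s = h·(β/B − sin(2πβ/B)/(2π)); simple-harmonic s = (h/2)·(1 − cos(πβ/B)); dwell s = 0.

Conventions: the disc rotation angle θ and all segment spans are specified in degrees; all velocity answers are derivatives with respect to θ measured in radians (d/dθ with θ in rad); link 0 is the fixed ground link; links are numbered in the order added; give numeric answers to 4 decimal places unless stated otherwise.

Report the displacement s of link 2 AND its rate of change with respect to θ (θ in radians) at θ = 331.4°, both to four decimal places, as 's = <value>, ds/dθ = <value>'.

seg 1 [0°–54°] dwell: s stays 0.0000
seg 2 [54°–129.4°] uniform, h=27: full span → s += 27 → s = 27.0000
seg 3 [129.4°–199.9°] uniform, h=-13: full span → s += -13 → s = 14.0000
seg 4 [199.9°–291.6°] simple-harmonic, h=5: full span → s += 5 → s = 19.0000
seg 5 [291.6°–360°] cycloidal, h=-19: θ=331.4° here. β=39.8, B=68.4. -19·(0.5819 − sin(2π·0.5819)/(2π)) = -12.5434 → s = 6.4566
velocity in seg [291.6°–360°] (cycloidal), θ in radians: β = 39.8° = 0.6946 rad, B = 68.4° = 1.1938 rad; ds/dθ = (h/B)(1 − cos(2πβ/B)) = ((-19)/1.1938)(1 − cos(2π·0.5819)) = -29.771234 mm/rad

s = 6.4566, ds/dθ = -29.7712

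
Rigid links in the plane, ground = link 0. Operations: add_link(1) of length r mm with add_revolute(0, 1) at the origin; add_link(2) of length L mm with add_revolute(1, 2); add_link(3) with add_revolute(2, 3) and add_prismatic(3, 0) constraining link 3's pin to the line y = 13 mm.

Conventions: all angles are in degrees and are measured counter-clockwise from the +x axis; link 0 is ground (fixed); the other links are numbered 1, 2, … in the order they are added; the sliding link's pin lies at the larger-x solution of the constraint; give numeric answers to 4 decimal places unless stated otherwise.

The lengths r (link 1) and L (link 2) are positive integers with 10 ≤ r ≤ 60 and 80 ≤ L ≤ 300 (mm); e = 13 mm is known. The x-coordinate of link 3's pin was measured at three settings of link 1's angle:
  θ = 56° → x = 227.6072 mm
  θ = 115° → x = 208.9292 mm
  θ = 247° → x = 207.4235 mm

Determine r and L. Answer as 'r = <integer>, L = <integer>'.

constraint per measurement: (x − r cos θ)² + (r sin θ − e)² = L²
subtracting the θ₁ and θ₂ equations cancels the r² and L² terms:
r = (x₁² − x₂²) / (2[(x₁cos θ₁ + e sin θ₁) − (x₂cos θ₂ + e sin θ₂)]) = 19.0000 → r = 19
L² = (x₁ − r cos θ₁)² + (r sin θ₁ − e)² = 47088.9924 → L = 217.0000 → L = 217
check at θ₃=247°: x = 207.4235 (printed 207.4235) ✓

r = 19, L = 217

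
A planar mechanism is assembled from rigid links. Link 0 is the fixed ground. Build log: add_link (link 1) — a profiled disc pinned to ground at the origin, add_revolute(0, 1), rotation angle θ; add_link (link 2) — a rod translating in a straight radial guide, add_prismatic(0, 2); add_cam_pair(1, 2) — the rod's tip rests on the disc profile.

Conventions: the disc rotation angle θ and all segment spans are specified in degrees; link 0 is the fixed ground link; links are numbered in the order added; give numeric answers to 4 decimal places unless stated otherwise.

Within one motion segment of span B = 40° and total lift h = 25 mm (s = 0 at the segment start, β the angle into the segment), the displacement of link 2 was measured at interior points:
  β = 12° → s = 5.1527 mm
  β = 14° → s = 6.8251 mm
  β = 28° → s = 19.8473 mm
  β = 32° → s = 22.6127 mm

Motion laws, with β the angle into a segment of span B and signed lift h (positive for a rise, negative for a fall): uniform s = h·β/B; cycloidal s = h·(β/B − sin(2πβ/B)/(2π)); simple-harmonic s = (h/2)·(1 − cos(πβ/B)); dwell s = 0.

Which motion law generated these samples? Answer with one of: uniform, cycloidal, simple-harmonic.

candidates at β/B = r: uniform s = h·r (linear in β); cycloidal s = h·(r − sin(2πr)/(2π)); simple-harmonic s = (h/2)(1 − cos(πr))
β=12°: printed 5.1527 | uniform 7.5000, cycloidal 3.7159, simple-harmonic 5.1527
β=14°: printed 6.8251 | uniform 8.7500, cycloidal 5.5310, simple-harmonic 6.8251
β=28°: printed 19.8473 | uniform 17.5000, cycloidal 21.2841, simple-harmonic 19.8473
β=32°: printed 22.6127 | uniform 20.0000, cycloidal 23.7841, simple-harmonic 22.6127
only one law matches every sample → simple-harmonic

simple-harmonic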